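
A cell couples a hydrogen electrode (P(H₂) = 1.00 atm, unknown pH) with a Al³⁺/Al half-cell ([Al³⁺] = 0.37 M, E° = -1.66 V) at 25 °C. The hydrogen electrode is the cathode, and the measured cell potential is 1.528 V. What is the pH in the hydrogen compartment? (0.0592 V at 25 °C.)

pH = 2.37

E°_cell = 1.66 V and n = 6.
log Q = n(E° − E)/0.0592 = 6×(1.66 − 1.528)/0.0592 = 13.378.
With Q = [Al³⁺]^2·P(H₂)^3 / [H⁺]^6, solving for [H⁺] gives log[H⁺] = -2.374, so pH = 2.37.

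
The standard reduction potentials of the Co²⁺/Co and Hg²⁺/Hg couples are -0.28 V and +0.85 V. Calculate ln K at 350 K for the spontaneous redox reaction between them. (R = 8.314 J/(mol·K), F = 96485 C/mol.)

E°_cell = +0.85 − (-0.28) = 1.13 V, with n = 2 electrons transferred.
At equilibrium E = 0, so the Nernst equation gives ln K = nFE°/RT = (2)(96485)(1.13)/((8.314)(350)) = 74.94.

ln K = 74.9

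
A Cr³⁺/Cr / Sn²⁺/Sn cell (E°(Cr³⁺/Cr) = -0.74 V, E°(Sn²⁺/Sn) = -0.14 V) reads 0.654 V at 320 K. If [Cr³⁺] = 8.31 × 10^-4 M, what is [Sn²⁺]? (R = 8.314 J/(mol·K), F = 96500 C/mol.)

0.44 M

From the Nernst equation, ln Q = nF(E° − E)/RT = 6×96500×(0.60 − 0.654)/(8.314×320) = -11.752, so Q = 7.87 × 10^-6.
With Q = [Cr³⁺]^2/[Sn²⁺]^3 and the known concentrations, [Sn²⁺]^3 in the denominator gives [Sn²⁺] = 0.44 M.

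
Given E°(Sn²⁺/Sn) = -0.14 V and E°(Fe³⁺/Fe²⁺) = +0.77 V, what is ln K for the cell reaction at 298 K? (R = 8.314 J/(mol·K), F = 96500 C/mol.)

E°_cell = +0.77 − (-0.14) = 0.91 V, with n = 2 electrons transferred.
At equilibrium E = 0, so the Nernst equation gives ln K = nFE°/RT = (2)(96500)(0.91)/((8.314)(298)) = 70.89.

ln K = 70.9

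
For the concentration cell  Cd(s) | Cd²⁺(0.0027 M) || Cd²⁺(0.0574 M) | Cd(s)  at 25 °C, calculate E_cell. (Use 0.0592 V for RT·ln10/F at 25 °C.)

Both half-cells are Cd²⁺/Cd, so E°_cell = 0. The concentrated side is the cathode; the cell reaction moves Cd²⁺ from high to low concentration with n = 2.
Q = [Cd²⁺]_dilute/[Cd²⁺]_conc = 0.0027/0.0574 = 0.0470.
E = 0 − (0.0592/2) log Q = −(0.0592/2)(-1.328) = 0.0393 V.

0.039 V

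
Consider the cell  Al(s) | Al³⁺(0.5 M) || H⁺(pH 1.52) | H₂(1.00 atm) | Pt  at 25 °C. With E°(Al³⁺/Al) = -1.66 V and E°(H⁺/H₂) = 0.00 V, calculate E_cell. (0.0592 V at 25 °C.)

1.58 V

The hydrogen couple is the cathode, so E°_cell = 1.66 V; n = 6.
[H⁺] = 10^(−1.52) = 0.030 M, and Q = [Al³⁺]^2·P(H₂)^3 / [H⁺]^6 = 3.3 × 10^8.
E = E° − (0.0592/6) log Q = 1.66 − (0.0592/6)(8.518) = 1.576 V.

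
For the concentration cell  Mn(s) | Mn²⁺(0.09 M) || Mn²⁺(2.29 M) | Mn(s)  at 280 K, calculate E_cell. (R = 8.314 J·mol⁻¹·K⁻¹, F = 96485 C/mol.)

0.039 V

Both half-cells are Mn²⁺/Mn, so E°_cell = 0. The concentrated side is the cathode; the cell reaction moves Mn²⁺ from high to low concentration with n = 2.
Q = [Mn²⁺]_dilute/[Mn²⁺]_conc = 0.09/2.29 = 0.0393.
E = 0 − (RT/nF) ln Q = −((8.314×280)/(2×96485))(-3.236) = 0.0390 V.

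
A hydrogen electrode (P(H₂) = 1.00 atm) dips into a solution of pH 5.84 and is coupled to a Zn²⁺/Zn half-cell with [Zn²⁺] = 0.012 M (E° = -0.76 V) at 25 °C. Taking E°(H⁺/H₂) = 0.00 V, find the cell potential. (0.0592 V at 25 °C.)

The hydrogen couple is the cathode, so E°_cell = 0.76 V; n = 2.
[H⁺] = 10^(−5.84) = 1.4 × 10^-6 M, and Q = [Zn²⁺]·P(H₂) / [H⁺]^2 = 5.74 × 10^9.
E = E° − (0.0592/2) log Q = 0.76 − (0.0592/2)(9.759) = 0.471 V.

0.47 V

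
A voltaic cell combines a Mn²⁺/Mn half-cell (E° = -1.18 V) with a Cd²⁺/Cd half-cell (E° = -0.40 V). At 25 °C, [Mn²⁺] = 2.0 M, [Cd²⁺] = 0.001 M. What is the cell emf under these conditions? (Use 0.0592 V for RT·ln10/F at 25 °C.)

0.682 V

The Cd²⁺/Cd couple has the higher reduction potential and acts as the cathode, so E°_cell = -0.40 − (-1.18) = 0.78 V.
Balancing electrons gives n = 2; the reaction quotient is Q = [Mn²⁺]/[Cd²⁺] = 2000.
At 25 °C, E = E° − (0.0592/n) log Q = 0.78 − (0.0592/2)(3.301) = 0.780 − 0.098 = 0.682 V.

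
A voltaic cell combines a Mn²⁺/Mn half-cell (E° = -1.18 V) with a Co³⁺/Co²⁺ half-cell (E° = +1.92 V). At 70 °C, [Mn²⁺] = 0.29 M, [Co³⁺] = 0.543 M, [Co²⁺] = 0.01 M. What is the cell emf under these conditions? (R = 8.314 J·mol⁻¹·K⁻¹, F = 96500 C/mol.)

3.24 V

The Co³⁺/Co²⁺ couple has the higher reduction potential and acts as the cathode, so E°_cell = +1.92 − (-1.18) = 3.10 V.
Balancing electrons gives n = 2; the reaction quotient is Q = [Mn²⁺]·[Co²⁺]^2/[Co³⁺]^2 = 9.84 × 10^-5.
E = E° − (RT/nF) ln Q = 3.10 − (8.314×343)/(2×96500) × (-9.227) = 3.100 + 0.136 = 3.236 V.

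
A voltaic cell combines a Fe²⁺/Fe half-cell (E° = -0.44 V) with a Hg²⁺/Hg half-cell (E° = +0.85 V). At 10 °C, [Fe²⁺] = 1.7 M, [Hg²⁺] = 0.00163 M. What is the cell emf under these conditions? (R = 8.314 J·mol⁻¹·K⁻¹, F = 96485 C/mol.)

1.21 V

The Hg²⁺/Hg couple has the higher reduction potential and acts as the cathode, so E°_cell = +0.85 − (-0.44) = 1.29 V.
Balancing electrons gives n = 2; the reaction quotient is Q = [Fe²⁺]/[Hg²⁺] = 1040.
E = E° − (RT/nF) ln Q = 1.29 − (8.314×283)/(2×96485) × (6.950) = 1.290 − 0.085 = 1.205 V.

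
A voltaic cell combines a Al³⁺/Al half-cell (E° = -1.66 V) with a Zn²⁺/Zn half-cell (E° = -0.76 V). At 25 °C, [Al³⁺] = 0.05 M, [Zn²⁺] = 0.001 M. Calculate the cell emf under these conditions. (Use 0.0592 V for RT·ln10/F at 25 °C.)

0.837 V

The Zn²⁺/Zn couple has the higher reduction potential and acts as the cathode, so E°_cell = -0.76 − (-1.66) = 0.90 V.
Balancing electrons gives n = 6; the reaction quotient is Q = [Al³⁺]^2/[Zn²⁺]^3 = 2.5 × 10^6.
At 25 °C, E = E° − (0.0592/n) log Q = 0.90 − (0.0592/6)(6.398) = 0.900 − 0.063 = 0.837 V.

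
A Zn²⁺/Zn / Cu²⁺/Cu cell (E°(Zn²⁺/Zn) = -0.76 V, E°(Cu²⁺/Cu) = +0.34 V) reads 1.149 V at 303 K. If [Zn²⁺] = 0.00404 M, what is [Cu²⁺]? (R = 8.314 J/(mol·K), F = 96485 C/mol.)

0.17 M

From the Nernst equation, ln Q = nF(E° − E)/RT = 2×96485×(1.10 − 1.149)/(8.314×303) = -3.753, so Q = 0.0234.
With Q = [Zn²⁺]/[Cu²⁺] and the known concentrations, [Cu²⁺] in the denominator gives [Cu²⁺] = 0.17 M.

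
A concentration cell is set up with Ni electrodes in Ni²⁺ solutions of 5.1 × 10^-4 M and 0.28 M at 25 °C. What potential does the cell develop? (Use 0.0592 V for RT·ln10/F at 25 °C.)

0.081 V

Both half-cells are Ni²⁺/Ni, so E°_cell = 0. The concentrated side is the cathode; the cell reaction moves Ni²⁺ from high to low concentration with n = 2.
Q = [Ni²⁺]_dilute/[Ni²⁺]_conc = 5.1 × 10^-4/0.28 = 0.00182.
E = 0 − (0.0592/2) log Q = −(0.0592/2)(-2.740) = 0.0811 V.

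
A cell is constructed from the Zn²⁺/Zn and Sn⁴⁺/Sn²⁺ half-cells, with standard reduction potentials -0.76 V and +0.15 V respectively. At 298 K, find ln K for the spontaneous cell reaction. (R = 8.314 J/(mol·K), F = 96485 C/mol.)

E°_cell = +0.15 − (-0.76) = 0.91 V, with n = 2 electrons transferred.
At equilibrium E = 0, so the Nernst equation gives ln K = nFE°/RT = (2)(96485)(0.91)/((8.314)(298)) = 70.88.

ln K = 70.9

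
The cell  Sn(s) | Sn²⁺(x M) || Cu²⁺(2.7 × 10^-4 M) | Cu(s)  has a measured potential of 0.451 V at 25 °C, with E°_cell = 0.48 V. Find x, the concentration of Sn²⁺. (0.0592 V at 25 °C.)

0.0026 M

From the Nernst equation, log Q = n(E° − E)/0.0592 = 2(0.48 − 0.451)/0.0592 = 0.980, so Q = 9.54.
With Q = [Sn²⁺]/[Cu²⁺] and the known concentrations, [Sn²⁺] in the numerator gives [Sn²⁺] = 0.0026 M.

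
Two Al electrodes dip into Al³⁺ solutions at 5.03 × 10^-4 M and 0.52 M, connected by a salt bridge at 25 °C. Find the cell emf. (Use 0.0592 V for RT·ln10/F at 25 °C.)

Both half-cells are Al³⁺/Al, so E°_cell = 0. The concentrated side is the cathode; the cell reaction moves Al³⁺ from high to low concentration with n = 3.
Q = [Al³⁺]_dilute/[Al³⁺]_conc = 5.03 × 10^-4/0.52 = 9.67 × 10^-4.
E = 0 − (0.0592/3) log Q = −(0.0592/3)(-3.014) = 0.0595 V.

0.059 V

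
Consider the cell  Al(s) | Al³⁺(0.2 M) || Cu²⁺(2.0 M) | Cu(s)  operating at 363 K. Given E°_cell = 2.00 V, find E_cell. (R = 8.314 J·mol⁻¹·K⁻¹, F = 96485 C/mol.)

Balancing electrons gives n = 6; the reaction quotient is Q = [Al³⁺]^2/[Cu²⁺]^3 = 0.00500.
E = E° − (RT/nF) ln Q = 2.00 − (8.314×363)/(6×96485) × (-5.298) = 2.000 + 0.028 = 2.028 V.

2.03 V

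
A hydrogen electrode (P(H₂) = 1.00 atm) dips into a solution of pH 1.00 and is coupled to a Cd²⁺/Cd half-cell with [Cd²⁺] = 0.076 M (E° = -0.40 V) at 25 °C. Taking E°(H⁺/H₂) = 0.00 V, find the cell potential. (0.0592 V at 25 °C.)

The hydrogen couple is the cathode, so E°_cell = 0.40 V; n = 2.
[H⁺] = 10^(−1.00) = 0.10 M, and Q = [Cd²⁺]·P(H₂) / [H⁺]^2 = 7.60.
E = E° − (0.0592/2) log Q = 0.40 − (0.0592/2)(0.881) = 0.374 V.

0.37 V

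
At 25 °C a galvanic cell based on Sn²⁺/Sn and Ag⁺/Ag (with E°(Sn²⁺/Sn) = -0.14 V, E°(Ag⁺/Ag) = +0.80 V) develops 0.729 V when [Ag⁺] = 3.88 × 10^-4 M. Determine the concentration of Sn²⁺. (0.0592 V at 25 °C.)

From the Nernst equation, log Q = n(E° − E)/0.0592 = 2(0.94 − 0.729)/0.0592 = 7.128, so Q = 1.34 × 10^7.
With Q = [Sn²⁺]/[Ag⁺]^2 and the known concentrations, [Sn²⁺] in the numerator gives [Sn²⁺] = 2.0 M.

2.0 M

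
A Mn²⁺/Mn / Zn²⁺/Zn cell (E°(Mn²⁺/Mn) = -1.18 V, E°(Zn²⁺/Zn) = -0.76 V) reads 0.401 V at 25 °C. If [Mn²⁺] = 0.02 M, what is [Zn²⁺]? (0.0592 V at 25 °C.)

0.0046 M

From the Nernst equation, log Q = n(E° − E)/0.0592 = 2(0.42 − 0.401)/0.0592 = 0.642, so Q = 4.38.
With Q = [Mn²⁺]/[Zn²⁺] and the known concentrations, [Zn²⁺] in the denominator gives [Zn²⁺] = 0.0046 M.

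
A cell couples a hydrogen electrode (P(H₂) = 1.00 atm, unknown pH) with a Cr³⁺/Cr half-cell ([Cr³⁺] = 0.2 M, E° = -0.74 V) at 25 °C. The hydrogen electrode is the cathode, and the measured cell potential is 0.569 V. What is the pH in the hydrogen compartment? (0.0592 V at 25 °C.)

pH = 3.12

E°_cell = 0.74 V and n = 6.
log Q = n(E° − E)/0.0592 = 6×(0.74 − 0.569)/0.0592 = 17.331.
With Q = [Cr³⁺]^2·P(H₂)^3 / [H⁺]^6, solving for [H⁺] gives log[H⁺] = -3.122, so pH = 3.12.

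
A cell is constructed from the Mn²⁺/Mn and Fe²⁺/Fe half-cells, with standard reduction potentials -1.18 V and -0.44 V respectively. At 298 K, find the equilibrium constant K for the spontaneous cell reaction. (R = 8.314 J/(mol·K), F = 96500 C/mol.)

1.1 × 10^25

E°_cell = -0.44 − (-1.18) = 0.74 V, with n = 2 electrons transferred.
At equilibrium E = 0, so the Nernst equation gives ln K = nFE°/RT = (2)(96500)(0.74)/((8.314)(298)) = 57.65.
K = e^57.65 = 1.1 × 10^25.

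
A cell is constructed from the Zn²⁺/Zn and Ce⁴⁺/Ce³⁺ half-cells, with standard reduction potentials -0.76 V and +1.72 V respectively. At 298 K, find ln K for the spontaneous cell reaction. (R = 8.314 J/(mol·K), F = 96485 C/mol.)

ln K = 193.2

E°_cell = +1.72 − (-0.76) = 2.48 V, with n = 2 electrons transferred.
At equilibrium E = 0, so the Nernst equation gives ln K = nFE°/RT = (2)(96485)(2.48)/((8.314)(298)) = 193.16.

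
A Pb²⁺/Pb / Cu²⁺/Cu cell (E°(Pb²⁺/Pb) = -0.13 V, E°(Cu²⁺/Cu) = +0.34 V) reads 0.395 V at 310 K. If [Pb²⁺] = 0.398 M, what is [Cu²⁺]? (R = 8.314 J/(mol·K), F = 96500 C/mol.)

0.0014 M

From the Nernst equation, ln Q = nF(E° − E)/RT = 2×96500×(0.47 − 0.395)/(8.314×310) = 5.616, so Q = 275.
With Q = [Pb²⁺]/[Cu²⁺] and the known concentrations, [Cu²⁺] in the denominator gives [Cu²⁺] = 0.0014 M.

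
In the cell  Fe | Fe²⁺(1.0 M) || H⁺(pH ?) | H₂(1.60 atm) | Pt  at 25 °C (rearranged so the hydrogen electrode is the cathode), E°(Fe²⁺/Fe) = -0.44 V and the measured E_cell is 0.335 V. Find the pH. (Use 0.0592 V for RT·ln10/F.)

E°_cell = 0.44 V and n = 2.
log Q = n(E° − E)/0.0592 = 2×(0.44 − 0.335)/0.0592 = 3.547.
With Q = [Fe²⁺]·P(H₂) / [H⁺]^2, solving for [H⁺] gives log[H⁺] = -1.672, so pH = 1.67.

pH = 1.67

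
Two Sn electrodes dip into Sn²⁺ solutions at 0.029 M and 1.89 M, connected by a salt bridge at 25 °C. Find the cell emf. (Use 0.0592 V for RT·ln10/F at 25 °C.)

0.054 V

Both half-cells are Sn²⁺/Sn, so E°_cell = 0. The concentrated side is the cathode; the cell reaction moves Sn²⁺ from high to low concentration with n = 2.
Q = [Sn²⁺]_dilute/[Sn²⁺]_conc = 0.029/1.89 = 0.0153.
E = 0 − (0.0592/2) log Q = −(0.0592/2)(-1.814) = 0.0537 V.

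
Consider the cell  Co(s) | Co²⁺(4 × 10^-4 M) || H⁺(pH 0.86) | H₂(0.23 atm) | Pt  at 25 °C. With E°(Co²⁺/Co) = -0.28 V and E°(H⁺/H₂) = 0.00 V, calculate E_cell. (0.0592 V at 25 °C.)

0.35 V

The hydrogen couple is the cathode, so E°_cell = 0.28 V; n = 2.
[H⁺] = 10^(−0.86) = 0.14 M, and Q = [Co²⁺]·P(H₂) / [H⁺]^2 = 0.00483.
E = E° − (0.0592/2) log Q = 0.28 − (0.0592/2)(-2.316) = 0.349 V.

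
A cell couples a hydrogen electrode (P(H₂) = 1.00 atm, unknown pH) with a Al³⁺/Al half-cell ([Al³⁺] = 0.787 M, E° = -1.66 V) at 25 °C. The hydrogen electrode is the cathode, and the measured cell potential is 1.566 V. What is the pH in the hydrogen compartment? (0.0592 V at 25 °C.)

pH = 1.62

E°_cell = 1.66 V and n = 6.
log Q = n(E° − E)/0.0592 = 6×(1.66 − 1.566)/0.0592 = 9.527.
With Q = [Al³⁺]^2·P(H₂)^3 / [H⁺]^6, solving for [H⁺] gives log[H⁺] = -1.623, so pH = 1.62.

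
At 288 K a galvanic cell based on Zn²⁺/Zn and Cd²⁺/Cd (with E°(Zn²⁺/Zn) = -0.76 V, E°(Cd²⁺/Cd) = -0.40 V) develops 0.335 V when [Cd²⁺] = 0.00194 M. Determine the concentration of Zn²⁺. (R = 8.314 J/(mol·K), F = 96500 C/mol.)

From the Nernst equation, ln Q = nF(E° − E)/RT = 2×96500×(0.36 − 0.335)/(8.314×288) = 2.015, so Q = 7.50.
With Q = [Zn²⁺]/[Cd²⁺] and the known concentrations, [Zn²⁺] in the numerator gives [Zn²⁺] = 0.015 M.

0.015 M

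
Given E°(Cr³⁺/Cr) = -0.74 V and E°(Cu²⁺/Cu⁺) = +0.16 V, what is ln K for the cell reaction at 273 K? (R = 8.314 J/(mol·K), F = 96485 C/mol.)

ln K = 114.8

E°_cell = +0.16 − (-0.74) = 0.90 V, with n = 3 electrons transferred.
At equilibrium E = 0, so the Nernst equation gives ln K = nFE°/RT = (3)(96485)(0.90)/((8.314)(273)) = 114.78.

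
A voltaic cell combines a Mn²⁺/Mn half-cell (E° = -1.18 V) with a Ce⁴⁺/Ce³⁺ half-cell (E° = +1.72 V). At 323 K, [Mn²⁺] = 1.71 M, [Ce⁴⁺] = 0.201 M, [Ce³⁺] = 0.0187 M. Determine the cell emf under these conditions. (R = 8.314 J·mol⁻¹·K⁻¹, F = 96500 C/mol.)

The Ce⁴⁺/Ce³⁺ couple has the higher reduction potential and acts as the cathode, so E°_cell = +1.72 − (-1.18) = 2.90 V.
Balancing electrons gives n = 2; the reaction quotient is Q = [Mn²⁺]·[Ce³⁺]^2/[Ce⁴⁺]^2 = 0.0148.
E = E° − (RT/nF) ln Q = 2.90 − (8.314×323)/(2×96500) × (-4.213) = 2.900 + 0.059 = 2.959 V.

2.96 V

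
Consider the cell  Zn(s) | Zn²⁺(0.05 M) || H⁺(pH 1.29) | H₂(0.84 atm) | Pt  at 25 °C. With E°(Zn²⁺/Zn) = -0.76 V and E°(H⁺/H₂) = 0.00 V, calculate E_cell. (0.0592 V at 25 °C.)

0.72 V

The hydrogen couple is the cathode, so E°_cell = 0.76 V; n = 2.
[H⁺] = 10^(−1.29) = 0.051 M, and Q = [Zn²⁺]·P(H₂) / [H⁺]^2 = 16.0.
E = E° − (0.0592/2) log Q = 0.76 − (0.0592/2)(1.203) = 0.724 V.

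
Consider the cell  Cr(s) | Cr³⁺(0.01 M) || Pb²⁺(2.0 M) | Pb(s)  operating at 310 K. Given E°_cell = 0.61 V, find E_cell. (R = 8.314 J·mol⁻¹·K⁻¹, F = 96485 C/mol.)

Balancing electrons gives n = 6; the reaction quotient is Q = [Cr³⁺]^2/[Pb²⁺]^3 = 1.25 × 10^-5.
E = E° − (RT/nF) ln Q = 0.61 − (8.314×310)/(6×96485) × (-11.290) = 0.610 + 0.050 = 0.660 V.

0.660 V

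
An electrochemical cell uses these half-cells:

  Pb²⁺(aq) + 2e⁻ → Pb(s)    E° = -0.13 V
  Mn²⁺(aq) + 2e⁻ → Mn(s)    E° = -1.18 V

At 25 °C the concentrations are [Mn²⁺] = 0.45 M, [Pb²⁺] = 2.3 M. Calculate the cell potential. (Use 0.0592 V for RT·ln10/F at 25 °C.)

1.07 V

The Pb²⁺/Pb couple has the higher reduction potential and acts as the cathode, so E°_cell = -0.13 − (-1.18) = 1.05 V.
Balancing electrons gives n = 2; the reaction quotient is Q = [Mn²⁺]/[Pb²⁺] = 0.196.
At 25 °C, E = E° − (0.0592/n) log Q = 1.05 − (0.0592/2)(-0.709) = 1.050 + 0.021 = 1.071 V.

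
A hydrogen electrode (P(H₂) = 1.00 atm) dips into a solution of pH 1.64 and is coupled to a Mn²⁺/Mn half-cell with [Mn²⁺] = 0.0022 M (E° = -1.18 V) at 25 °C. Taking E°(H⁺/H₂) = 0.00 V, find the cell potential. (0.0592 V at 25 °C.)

1.16 V

The hydrogen couple is the cathode, so E°_cell = 1.18 V; n = 2.
[H⁺] = 10^(−1.64) = 0.023 M, and Q = [Mn²⁺]·P(H₂) / [H⁺]^2 = 4.19.
E = E° − (0.0592/2) log Q = 1.18 − (0.0592/2)(0.622) = 1.162 V.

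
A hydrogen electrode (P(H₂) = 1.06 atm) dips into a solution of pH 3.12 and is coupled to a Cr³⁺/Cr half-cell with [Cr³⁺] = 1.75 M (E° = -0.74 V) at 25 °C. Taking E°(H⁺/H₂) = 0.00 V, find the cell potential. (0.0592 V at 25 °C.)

0.55 V

The hydrogen couple is the cathode, so E°_cell = 0.74 V; n = 6.
[H⁺] = 10^(−3.12) = 7.6 × 10^-4 M, and Q = [Cr³⁺]^2·P(H₂)^3 / [H⁺]^6 = 1.91 × 10^19.
E = E° − (0.0592/6) log Q = 0.74 − (0.0592/6)(19.282) = 0.550 V.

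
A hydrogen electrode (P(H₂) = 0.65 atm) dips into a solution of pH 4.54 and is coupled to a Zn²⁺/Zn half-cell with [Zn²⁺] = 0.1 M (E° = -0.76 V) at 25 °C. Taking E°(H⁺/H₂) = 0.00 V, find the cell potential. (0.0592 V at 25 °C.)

0.53 V

The hydrogen couple is the cathode, so E°_cell = 0.76 V; n = 2.
[H⁺] = 10^(−4.54) = 2.9 × 10^-5 M, and Q = [Zn²⁺]·P(H₂) / [H⁺]^2 = 7.81 × 10^7.
E = E° − (0.0592/2) log Q = 0.76 − (0.0592/2)(7.893) = 0.526 V.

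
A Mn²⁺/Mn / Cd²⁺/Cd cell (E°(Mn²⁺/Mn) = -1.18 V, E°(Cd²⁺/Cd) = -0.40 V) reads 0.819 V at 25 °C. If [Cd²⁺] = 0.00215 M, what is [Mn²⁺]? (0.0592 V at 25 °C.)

1 × 10^-4 M

From the Nernst equation, log Q = n(E° − E)/0.0592 = 2(0.78 − 0.819)/0.0592 = -1.318, so Q = 0.0481.
With Q = [Mn²⁺]/[Cd²⁺] and the known concentrations, [Mn²⁺] in the numerator gives [Mn²⁺] = 1 × 10^-4 M.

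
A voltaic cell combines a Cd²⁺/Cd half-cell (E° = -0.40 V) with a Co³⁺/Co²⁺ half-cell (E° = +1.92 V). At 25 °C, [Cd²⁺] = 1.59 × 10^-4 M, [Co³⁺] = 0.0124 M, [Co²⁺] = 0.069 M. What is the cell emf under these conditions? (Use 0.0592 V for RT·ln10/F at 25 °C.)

The Co³⁺/Co²⁺ couple has the higher reduction potential and acts as the cathode, so E°_cell = +1.92 − (-0.40) = 2.32 V.
Balancing electrons gives n = 2; the reaction quotient is Q = [Cd²⁺]·[Co²⁺]^2/[Co³⁺]^2 = 0.00492.
At 25 °C, E = E° − (0.0592/n) log Q = 2.32 − (0.0592/2)(-2.308) = 2.320 + 0.068 = 2.388 V.

2.39 V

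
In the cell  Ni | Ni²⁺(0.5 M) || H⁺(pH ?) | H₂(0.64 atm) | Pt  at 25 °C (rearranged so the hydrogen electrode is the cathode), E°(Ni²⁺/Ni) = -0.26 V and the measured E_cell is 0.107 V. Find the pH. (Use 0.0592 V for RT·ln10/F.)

E°_cell = 0.26 V and n = 2.
log Q = n(E° − E)/0.0592 = 2×(0.26 − 0.107)/0.0592 = 5.169.
With Q = [Ni²⁺]·P(H₂) / [H⁺]^2, solving for [H⁺] gives log[H⁺] = -2.832, so pH = 2.83.

pH = 2.83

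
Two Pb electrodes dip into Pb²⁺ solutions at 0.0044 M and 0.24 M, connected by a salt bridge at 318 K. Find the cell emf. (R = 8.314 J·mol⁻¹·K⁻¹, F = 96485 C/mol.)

0.055 V

Both half-cells are Pb²⁺/Pb, so E°_cell = 0. The concentrated side is the cathode; the cell reaction moves Pb²⁺ from high to low concentration with n = 2.
Q = [Pb²⁺]_dilute/[Pb²⁺]_conc = 0.0044/0.24 = 0.0183.
E = 0 − (RT/nF) ln Q = −((8.314×318)/(2×96485))(-3.999) = 0.0548 V.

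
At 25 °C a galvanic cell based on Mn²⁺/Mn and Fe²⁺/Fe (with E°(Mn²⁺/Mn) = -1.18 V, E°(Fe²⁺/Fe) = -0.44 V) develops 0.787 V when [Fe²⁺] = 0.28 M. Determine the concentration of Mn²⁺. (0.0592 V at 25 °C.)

0.0072 M

From the Nernst equation, log Q = n(E° − E)/0.0592 = 2(0.74 − 0.787)/0.0592 = -1.588, so Q = 0.0258.
With Q = [Mn²⁺]/[Fe²⁺] and the known concentrations, [Mn²⁺] in the numerator gives [Mn²⁺] = 0.0072 M.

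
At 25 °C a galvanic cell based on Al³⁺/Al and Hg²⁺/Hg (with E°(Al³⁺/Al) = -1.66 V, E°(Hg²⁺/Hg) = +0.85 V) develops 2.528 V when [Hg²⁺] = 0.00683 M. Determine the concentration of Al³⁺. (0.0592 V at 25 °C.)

From the Nernst equation, log Q = n(E° − E)/0.0592 = 6(2.51 − 2.528)/0.0592 = -1.824, so Q = 0.0150.
With Q = [Al³⁺]^2/[Hg²⁺]^3 and the known concentrations, [Al³⁺]^2 in the numerator gives [Al³⁺] = 6.9 × 10^-5 M.

6.9 × 10^-5 M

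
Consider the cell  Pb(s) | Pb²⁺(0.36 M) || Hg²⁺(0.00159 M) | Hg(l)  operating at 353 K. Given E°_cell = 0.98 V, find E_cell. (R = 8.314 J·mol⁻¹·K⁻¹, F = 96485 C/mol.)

0.898 V

Balancing electrons gives n = 2; the reaction quotient is Q = [Pb²⁺]/[Hg²⁺] = 226.
E = E° − (RT/nF) ln Q = 0.98 − (8.314×353)/(2×96485) × (5.422) = 0.980 − 0.082 = 0.898 V.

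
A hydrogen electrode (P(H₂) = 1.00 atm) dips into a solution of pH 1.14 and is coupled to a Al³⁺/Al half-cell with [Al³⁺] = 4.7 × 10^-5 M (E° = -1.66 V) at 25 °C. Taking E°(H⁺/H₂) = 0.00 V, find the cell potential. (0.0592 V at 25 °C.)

1.68 V

The hydrogen couple is the cathode, so E°_cell = 1.66 V; n = 6.
[H⁺] = 10^(−1.14) = 0.072 M, and Q = [Al³⁺]^2·P(H₂)^3 / [H⁺]^6 = 0.0153.
E = E° − (0.0592/6) log Q = 1.66 − (0.0592/6)(-1.816) = 1.678 V.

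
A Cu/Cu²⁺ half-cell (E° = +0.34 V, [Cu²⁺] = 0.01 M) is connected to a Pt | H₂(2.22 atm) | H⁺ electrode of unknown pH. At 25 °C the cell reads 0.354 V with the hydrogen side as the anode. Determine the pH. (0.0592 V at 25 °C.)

pH = 1.06

E°_cell = 0.34 V and n = 2.
log Q = n(E° − E)/0.0592 = 2×(0.34 − 0.354)/0.0592 = -0.473.
With Q = [H⁺]^2 / ([Cu²⁺]·P(H₂)), solving for [H⁺] gives log[H⁺] = -1.063, so pH = 1.06.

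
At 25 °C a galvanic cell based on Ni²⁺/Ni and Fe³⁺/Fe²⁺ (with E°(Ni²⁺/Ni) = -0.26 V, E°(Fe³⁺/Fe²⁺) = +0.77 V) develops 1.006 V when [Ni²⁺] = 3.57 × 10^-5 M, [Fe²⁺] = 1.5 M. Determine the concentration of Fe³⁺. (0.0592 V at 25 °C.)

From the Nernst equation, log Q = n(E° − E)/0.0592 = 2(1.03 − 1.006)/0.0592 = 0.811, so Q = 6.47.
With Q = [Ni²⁺]·[Fe²⁺]^2/[Fe³⁺]^2 and the known concentrations, [Fe³⁺]^2 in the denominator gives [Fe³⁺] = 0.0035 M.

0.0035 M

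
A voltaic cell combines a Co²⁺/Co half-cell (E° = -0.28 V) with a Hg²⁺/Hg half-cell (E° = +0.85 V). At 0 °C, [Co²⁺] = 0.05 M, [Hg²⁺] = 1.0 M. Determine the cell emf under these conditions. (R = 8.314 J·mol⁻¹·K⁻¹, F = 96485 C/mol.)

1.17 V

The Hg²⁺/Hg couple has the higher reduction potential and acts as the cathode, so E°_cell = +0.85 − (-0.28) = 1.13 V.
Balancing electrons gives n = 2; the reaction quotient is Q = [Co²⁺]/[Hg²⁺] = 0.0500.
E = E° − (RT/nF) ln Q = 1.13 − (8.314×273)/(2×96485) × (-2.996) = 1.130 + 0.035 = 1.165 V.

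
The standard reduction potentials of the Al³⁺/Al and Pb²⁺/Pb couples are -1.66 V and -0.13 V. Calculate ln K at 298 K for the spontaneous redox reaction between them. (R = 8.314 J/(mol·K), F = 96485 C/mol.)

ln K = 357.5

E°_cell = -0.13 − (-1.66) = 1.53 V, with n = 6 electrons transferred.
At equilibrium E = 0, so the Nernst equation gives ln K = nFE°/RT = (6)(96485)(1.53)/((8.314)(298)) = 357.50.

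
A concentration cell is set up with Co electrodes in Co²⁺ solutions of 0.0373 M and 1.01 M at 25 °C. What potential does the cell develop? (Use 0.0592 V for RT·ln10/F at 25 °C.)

0.042 V

Both half-cells are Co²⁺/Co, so E°_cell = 0. The concentrated side is the cathode; the cell reaction moves Co²⁺ from high to low concentration with n = 2.
Q = [Co²⁺]_dilute/[Co²⁺]_conc = 0.0373/1.01 = 0.0369.
E = 0 − (0.0592/2) log Q = −(0.0592/2)(-1.433) = 0.0424 V.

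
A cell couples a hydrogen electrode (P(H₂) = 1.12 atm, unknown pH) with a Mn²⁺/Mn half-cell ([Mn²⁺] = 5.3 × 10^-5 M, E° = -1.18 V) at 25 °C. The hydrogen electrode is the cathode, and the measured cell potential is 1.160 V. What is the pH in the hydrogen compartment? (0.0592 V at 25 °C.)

pH = 2.45

E°_cell = 1.18 V and n = 2.
log Q = n(E° − E)/0.0592 = 2×(1.18 − 1.160)/0.0592 = 0.676.
With Q = [Mn²⁺]·P(H₂) / [H⁺]^2, solving for [H⁺] gives log[H⁺] = -2.451, so pH = 2.45.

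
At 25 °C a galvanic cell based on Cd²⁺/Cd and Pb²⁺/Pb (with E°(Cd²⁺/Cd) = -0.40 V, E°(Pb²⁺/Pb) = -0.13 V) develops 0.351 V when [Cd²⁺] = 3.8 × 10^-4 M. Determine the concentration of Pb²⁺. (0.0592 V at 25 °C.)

From the Nernst equation, log Q = n(E° − E)/0.0592 = 2(0.27 − 0.351)/0.0592 = -2.736, so Q = 0.00183.
With Q = [Cd²⁺]/[Pb²⁺] and the known concentrations, [Pb²⁺] in the denominator gives [Pb²⁺] = 0.21 M.

0.21 M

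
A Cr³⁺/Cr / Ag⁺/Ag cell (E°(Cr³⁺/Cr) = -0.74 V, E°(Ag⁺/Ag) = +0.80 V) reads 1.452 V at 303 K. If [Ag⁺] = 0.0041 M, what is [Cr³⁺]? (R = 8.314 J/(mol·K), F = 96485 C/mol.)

From the Nernst equation, ln Q = nF(E° − E)/RT = 3×96485×(1.54 − 1.452)/(8.314×303) = 10.111, so Q = 2.46 × 10^4.
With Q = [Cr³⁺]/[Ag⁺]^3 and the known concentrations, [Cr³⁺] in the numerator gives [Cr³⁺] = 0.0017 M.

0.0017 M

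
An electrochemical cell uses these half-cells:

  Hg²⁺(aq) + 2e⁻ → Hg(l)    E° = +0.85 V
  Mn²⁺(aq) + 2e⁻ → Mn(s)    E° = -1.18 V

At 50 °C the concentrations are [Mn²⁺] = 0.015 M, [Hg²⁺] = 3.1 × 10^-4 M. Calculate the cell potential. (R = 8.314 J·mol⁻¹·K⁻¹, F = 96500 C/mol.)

The Hg²⁺/Hg couple has the higher reduction potential and acts as the cathode, so E°_cell = +0.85 − (-1.18) = 2.03 V.
Balancing electrons gives n = 2; the reaction quotient is Q = [Mn²⁺]/[Hg²⁺] = 48.4.
E = E° − (RT/nF) ln Q = 2.03 − (8.314×323)/(2×96500) × (3.879) = 2.030 − 0.054 = 1.976 V.

1.98 V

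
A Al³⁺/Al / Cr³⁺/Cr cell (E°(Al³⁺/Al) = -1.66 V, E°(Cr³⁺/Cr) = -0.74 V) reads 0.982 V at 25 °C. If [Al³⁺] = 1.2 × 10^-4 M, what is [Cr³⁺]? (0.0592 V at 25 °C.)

From the Nernst equation, log Q = n(E° − E)/0.0592 = 3(0.92 − 0.982)/0.0592 = -3.142, so Q = 7.21 × 10^-4.
With Q = [Al³⁺]/[Cr³⁺] and the known concentrations, [Cr³⁺] in the denominator gives [Cr³⁺] = 0.17 M.

0.17 M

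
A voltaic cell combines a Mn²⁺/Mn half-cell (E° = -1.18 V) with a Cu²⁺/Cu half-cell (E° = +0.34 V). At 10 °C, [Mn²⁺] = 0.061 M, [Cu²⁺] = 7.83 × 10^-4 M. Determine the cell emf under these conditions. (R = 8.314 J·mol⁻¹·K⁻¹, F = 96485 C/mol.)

1.47 V

The Cu²⁺/Cu couple has the higher reduction potential and acts as the cathode, so E°_cell = +0.34 − (-1.18) = 1.52 V.
Balancing electrons gives n = 2; the reaction quotient is Q = [Mn²⁺]/[Cu²⁺] = 77.9.
E = E° − (RT/nF) ln Q = 1.52 − (8.314×283)/(2×96485) × (4.355) = 1.520 − 0.053 = 1.467 V.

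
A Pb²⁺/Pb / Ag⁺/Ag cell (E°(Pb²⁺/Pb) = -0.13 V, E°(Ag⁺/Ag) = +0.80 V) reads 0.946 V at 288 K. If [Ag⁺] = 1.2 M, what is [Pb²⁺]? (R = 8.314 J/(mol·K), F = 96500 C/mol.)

0.4 M

From the Nernst equation, ln Q = nF(E° − E)/RT = 2×96500×(0.93 − 0.946)/(8.314×288) = -1.290, so Q = 0.275.
With Q = [Pb²⁺]/[Ag⁺]^2 and the known concentrations, [Pb²⁺] in the numerator gives [Pb²⁺] = 0.4 M.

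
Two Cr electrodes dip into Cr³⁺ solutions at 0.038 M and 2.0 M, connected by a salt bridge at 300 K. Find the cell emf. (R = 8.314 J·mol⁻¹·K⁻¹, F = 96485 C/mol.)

0.034 V

Both half-cells are Cr³⁺/Cr, so E°_cell = 0. The concentrated side is the cathode; the cell reaction moves Cr³⁺ from high to low concentration with n = 3.
Q = [Cr³⁺]_dilute/[Cr³⁺]_conc = 0.038/2.0 = 0.0190.
E = 0 − (RT/nF) ln Q = −((8.314×300)/(3×96485))(-3.963) = 0.0341 V.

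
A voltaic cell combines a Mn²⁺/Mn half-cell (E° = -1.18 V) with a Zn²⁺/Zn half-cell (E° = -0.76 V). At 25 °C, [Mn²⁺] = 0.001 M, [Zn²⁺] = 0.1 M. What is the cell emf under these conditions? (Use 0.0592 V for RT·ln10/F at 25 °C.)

The Zn²⁺/Zn couple has the higher reduction potential and acts as the cathode, so E°_cell = -0.76 − (-1.18) = 0.42 V.
Balancing electrons gives n = 2; the reaction quotient is Q = [Mn²⁺]/[Zn²⁺] = 0.0100.
At 25 °C, E = E° − (0.0592/n) log Q = 0.42 − (0.0592/2)(-2.000) = 0.420 + 0.059 = 0.479 V.

0.479 V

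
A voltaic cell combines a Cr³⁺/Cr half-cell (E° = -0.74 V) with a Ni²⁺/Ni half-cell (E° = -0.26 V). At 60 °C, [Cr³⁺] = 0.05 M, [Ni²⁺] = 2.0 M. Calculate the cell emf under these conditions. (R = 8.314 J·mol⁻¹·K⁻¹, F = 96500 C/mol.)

0.519 V

The Ni²⁺/Ni couple has the higher reduction potential and acts as the cathode, so E°_cell = -0.26 − (-0.74) = 0.48 V.
Balancing electrons gives n = 6; the reaction quotient is Q = [Cr³⁺]^2/[Ni²⁺]^3 = 3.13 × 10^-4.
E = E° − (RT/nF) ln Q = 0.48 − (8.314×333)/(6×96500) × (-8.071) = 0.480 + 0.039 = 0.519 V.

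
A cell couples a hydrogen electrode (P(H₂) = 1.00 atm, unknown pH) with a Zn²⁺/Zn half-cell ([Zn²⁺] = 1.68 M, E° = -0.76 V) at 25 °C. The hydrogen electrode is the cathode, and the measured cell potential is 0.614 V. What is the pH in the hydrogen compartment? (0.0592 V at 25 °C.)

pH = 2.35

E°_cell = 0.76 V and n = 2.
log Q = n(E° − E)/0.0592 = 2×(0.76 − 0.614)/0.0592 = 4.932.
With Q = [Zn²⁺]·P(H₂) / [H⁺]^2, solving for [H⁺] gives log[H⁺] = -2.354, so pH = 2.35.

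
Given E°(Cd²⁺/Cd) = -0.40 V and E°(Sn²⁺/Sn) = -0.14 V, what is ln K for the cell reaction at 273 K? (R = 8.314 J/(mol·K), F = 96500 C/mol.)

ln K = 22.1

E°_cell = -0.14 − (-0.40) = 0.26 V, with n = 2 electrons transferred.
At equilibrium E = 0, so the Nernst equation gives ln K = nFE°/RT = (2)(96500)(0.26)/((8.314)(273)) = 22.11.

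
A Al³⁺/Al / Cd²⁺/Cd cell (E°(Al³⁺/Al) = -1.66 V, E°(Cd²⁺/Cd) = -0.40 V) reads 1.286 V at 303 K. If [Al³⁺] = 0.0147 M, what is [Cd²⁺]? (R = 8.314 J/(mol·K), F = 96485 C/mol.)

0.44 M

From the Nernst equation, ln Q = nF(E° − E)/RT = 6×96485×(1.26 − 1.286)/(8.314×303) = -5.975, so Q = 0.00254.
With Q = [Al³⁺]^2/[Cd²⁺]^3 and the known concentrations, [Cd²⁺]^3 in the denominator gives [Cd²⁺] = 0.44 M.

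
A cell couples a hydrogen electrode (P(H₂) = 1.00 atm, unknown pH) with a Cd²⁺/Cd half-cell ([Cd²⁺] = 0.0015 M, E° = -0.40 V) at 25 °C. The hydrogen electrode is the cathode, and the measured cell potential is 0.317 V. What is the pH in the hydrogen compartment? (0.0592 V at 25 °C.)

E°_cell = 0.40 V and n = 2.
log Q = n(E° − E)/0.0592 = 2×(0.40 − 0.317)/0.0592 = 2.804.
With Q = [Cd²⁺]·P(H₂) / [H⁺]^2, solving for [H⁺] gives log[H⁺] = -2.814, so pH = 2.81.

pH = 2.81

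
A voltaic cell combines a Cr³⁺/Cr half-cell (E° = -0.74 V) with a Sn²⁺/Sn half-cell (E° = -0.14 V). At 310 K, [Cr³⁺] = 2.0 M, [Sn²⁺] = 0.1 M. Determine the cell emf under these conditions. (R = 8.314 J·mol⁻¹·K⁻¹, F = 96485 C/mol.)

The Sn²⁺/Sn couple has the higher reduction potential and acts as the cathode, so E°_cell = -0.14 − (-0.74) = 0.60 V.
Balancing electrons gives n = 6; the reaction quotient is Q = [Cr³⁺]^2/[Sn²⁺]^3 = 4000.
E = E° − (RT/nF) ln Q = 0.60 − (8.314×310)/(6×96485) × (8.294) = 0.600 − 0.037 = 0.563 V.

0.563 V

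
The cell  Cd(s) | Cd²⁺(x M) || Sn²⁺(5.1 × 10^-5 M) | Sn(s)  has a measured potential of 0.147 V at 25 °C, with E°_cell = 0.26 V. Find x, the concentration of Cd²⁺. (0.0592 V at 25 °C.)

0.34 M

From the Nernst equation, log Q = n(E° − E)/0.0592 = 2(0.26 − 0.147)/0.0592 = 3.818, so Q = 6570.
With Q = [Cd²⁺]/[Sn²⁺] and the known concentrations, [Cd²⁺] in the numerator gives [Cd²⁺] = 0.34 M.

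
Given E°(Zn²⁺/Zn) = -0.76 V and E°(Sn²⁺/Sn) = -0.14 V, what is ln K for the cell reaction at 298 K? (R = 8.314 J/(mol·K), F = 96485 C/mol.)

ln K = 48.3

E°_cell = -0.14 − (-0.76) = 0.62 V, with n = 2 electrons transferred.
At equilibrium E = 0, so the Nernst equation gives ln K = nFE°/RT = (2)(96485)(0.62)/((8.314)(298)) = 48.29.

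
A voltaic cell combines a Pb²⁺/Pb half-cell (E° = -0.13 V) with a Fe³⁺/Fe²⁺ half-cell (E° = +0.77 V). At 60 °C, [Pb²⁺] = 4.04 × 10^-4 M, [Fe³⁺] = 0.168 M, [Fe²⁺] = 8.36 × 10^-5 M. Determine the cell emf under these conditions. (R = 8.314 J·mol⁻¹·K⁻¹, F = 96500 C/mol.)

1.23 V

The Fe³⁺/Fe²⁺ couple has the higher reduction potential and acts as the cathode, so E°_cell = +0.77 − (-0.13) = 0.90 V.
Balancing electrons gives n = 2; the reaction quotient is Q = [Pb²⁺]·[Fe²⁺]^2/[Fe³⁺]^2 = 1 × 10^-10.
E = E° − (RT/nF) ln Q = 0.90 − (8.314×333)/(2×96500) × (-23.025) = 0.900 + 0.330 = 1.230 V.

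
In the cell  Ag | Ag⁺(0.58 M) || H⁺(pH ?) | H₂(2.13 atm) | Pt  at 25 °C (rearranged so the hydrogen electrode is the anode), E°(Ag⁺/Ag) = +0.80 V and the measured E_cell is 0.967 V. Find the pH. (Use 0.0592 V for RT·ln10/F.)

E°_cell = 0.80 V and n = 2.
log Q = n(E° − E)/0.0592 = 2×(0.80 − 0.967)/0.0592 = -5.642.
With Q = [H⁺]^2 / ([Ag⁺]^2·P(H₂)), solving for [H⁺] gives log[H⁺] = -2.893, so pH = 2.89.

pH = 2.89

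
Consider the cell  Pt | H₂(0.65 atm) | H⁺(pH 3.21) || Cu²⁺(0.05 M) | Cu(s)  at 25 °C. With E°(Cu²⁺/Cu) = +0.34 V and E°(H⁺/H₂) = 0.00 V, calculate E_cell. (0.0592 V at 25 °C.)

The Cu²⁺/Cu couple is the cathode, so E°_cell = 0.34 V; n = 2.
[H⁺] = 10^(−3.21) = 6.2 × 10^-4 M, and Q = [H⁺]^2 / ([Cu²⁺]·P(H₂)) = 1.17 × 10^-5.
E = E° − (0.0592/2) log Q = 0.34 − (0.0592/2)(-4.932) = 0.486 V.

0.49 V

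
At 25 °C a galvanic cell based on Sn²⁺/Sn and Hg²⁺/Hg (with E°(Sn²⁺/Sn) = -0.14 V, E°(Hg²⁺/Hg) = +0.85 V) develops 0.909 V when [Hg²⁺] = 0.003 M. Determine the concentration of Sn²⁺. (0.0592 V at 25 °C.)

1.6 M

From the Nernst equation, log Q = n(E° − E)/0.0592 = 2(0.99 − 0.909)/0.0592 = 2.736, so Q = 545.
With Q = [Sn²⁺]/[Hg²⁺] and the known concentrations, [Sn²⁺] in the numerator gives [Sn²⁺] = 1.6 M.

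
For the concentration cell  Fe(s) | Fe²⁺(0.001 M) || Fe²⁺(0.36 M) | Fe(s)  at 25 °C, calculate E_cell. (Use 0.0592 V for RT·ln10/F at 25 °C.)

Both half-cells are Fe²⁺/Fe, so E°_cell = 0. The concentrated side is the cathode; the cell reaction moves Fe²⁺ from high to low concentration with n = 2.
Q = [Fe²⁺]_dilute/[Fe²⁺]_conc = 0.001/0.36 = 0.00278.
E = 0 − (0.0592/2) log Q = −(0.0592/2)(-2.556) = 0.0757 V.

0.076 V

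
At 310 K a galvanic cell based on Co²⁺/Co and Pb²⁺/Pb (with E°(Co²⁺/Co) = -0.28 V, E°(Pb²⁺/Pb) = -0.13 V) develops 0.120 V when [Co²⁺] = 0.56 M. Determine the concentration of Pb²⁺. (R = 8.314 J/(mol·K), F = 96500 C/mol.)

0.059 M

From the Nernst equation, ln Q = nF(E° − E)/RT = 2×96500×(0.15 − 0.120)/(8.314×310) = 2.247, so Q = 9.45.
With Q = [Co²⁺]/[Pb²⁺] and the known concentrations, [Pb²⁺] in the denominator gives [Pb²⁺] = 0.059 M.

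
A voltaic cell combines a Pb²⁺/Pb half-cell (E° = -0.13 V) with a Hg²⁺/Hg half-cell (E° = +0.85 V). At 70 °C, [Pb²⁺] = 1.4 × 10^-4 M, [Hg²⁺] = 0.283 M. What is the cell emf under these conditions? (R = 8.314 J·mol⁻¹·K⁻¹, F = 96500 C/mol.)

1.09 V

The Hg²⁺/Hg couple has the higher reduction potential and acts as the cathode, so E°_cell = +0.85 − (-0.13) = 0.98 V.
Balancing electrons gives n = 2; the reaction quotient is Q = [Pb²⁺]/[Hg²⁺] = 4.95 × 10^-4.
E = E° − (RT/nF) ln Q = 0.98 − (8.314×343)/(2×96500) × (-7.612) = 0.980 + 0.112 = 1.092 V.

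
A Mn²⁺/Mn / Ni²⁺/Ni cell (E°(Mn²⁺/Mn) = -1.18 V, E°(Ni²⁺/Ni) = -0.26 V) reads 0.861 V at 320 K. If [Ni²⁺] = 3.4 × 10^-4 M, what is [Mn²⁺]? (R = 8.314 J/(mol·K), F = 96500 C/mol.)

From the Nernst equation, ln Q = nF(E° − E)/RT = 2×96500×(0.92 − 0.861)/(8.314×320) = 4.280, so Q = 72.2.
With Q = [Mn²⁺]/[Ni²⁺] and the known concentrations, [Mn²⁺] in the numerator gives [Mn²⁺] = 0.025 M.

0.025 M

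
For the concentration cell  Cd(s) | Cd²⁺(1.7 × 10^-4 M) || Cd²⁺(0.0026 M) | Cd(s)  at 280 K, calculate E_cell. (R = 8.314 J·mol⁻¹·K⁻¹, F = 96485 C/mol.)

0.033 V

Both half-cells are Cd²⁺/Cd, so E°_cell = 0. The concentrated side is the cathode; the cell reaction moves Cd²⁺ from high to low concentration with n = 2.
Q = [Cd²⁺]_dilute/[Cd²⁺]_conc = 1.7 × 10^-4/0.0026 = 0.0654.
E = 0 − (RT/nF) ln Q = −((8.314×280)/(2×96485))(-2.727) = 0.0329 V.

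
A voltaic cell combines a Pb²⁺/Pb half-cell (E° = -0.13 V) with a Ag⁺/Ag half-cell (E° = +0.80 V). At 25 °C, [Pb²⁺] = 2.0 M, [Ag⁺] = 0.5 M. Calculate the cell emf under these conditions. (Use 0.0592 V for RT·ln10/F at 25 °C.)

0.903 V

The Ag⁺/Ag couple has the higher reduction potential and acts as the cathode, so E°_cell = +0.80 − (-0.13) = 0.93 V.
Balancing electrons gives n = 2; the reaction quotient is Q = [Pb²⁺]/[Ag⁺]^2 = 8.00.
At 25 °C, E = E° − (0.0592/n) log Q = 0.93 − (0.0592/2)(0.903) = 0.930 − 0.027 = 0.903 V.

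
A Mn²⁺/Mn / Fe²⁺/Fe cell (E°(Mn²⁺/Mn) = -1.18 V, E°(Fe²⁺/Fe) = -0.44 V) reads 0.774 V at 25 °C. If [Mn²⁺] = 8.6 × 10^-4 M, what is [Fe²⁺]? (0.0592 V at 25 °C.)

From the Nernst equation, log Q = n(E° − E)/0.0592 = 2(0.74 − 0.774)/0.0592 = -1.149, so Q = 0.0710.
With Q = [Mn²⁺]/[Fe²⁺] and the known concentrations, [Fe²⁺] in the denominator gives [Fe²⁺] = 0.012 M.

0.012 M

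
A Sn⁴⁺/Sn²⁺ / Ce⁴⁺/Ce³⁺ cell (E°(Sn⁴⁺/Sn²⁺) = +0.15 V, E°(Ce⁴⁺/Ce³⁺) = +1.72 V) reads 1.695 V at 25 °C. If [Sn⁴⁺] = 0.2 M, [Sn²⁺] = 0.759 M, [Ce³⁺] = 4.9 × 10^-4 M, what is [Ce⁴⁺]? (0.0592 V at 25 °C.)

0.033 M

From the Nernst equation, log Q = n(E° − E)/0.0592 = 2(1.57 − 1.695)/0.0592 = -4.223, so Q = 5.98 × 10^-5.
With Q = [Sn⁴⁺]·[Ce³⁺]^2/([Sn²⁺]·[Ce⁴⁺]^2) and the known concentrations, [Ce⁴⁺]^2 in the denominator gives [Ce⁴⁺] = 0.033 M.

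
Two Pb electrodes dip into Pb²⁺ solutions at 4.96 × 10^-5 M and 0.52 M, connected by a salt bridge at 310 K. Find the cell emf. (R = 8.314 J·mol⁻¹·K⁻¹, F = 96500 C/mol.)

Both half-cells are Pb²⁺/Pb, so E°_cell = 0. The concentrated side is the cathode; the cell reaction moves Pb²⁺ from high to low concentration with n = 2.
Q = [Pb²⁺]_dilute/[Pb²⁺]_conc = 4.96 × 10^-5/0.52 = 9.54 × 10^-5.
E = 0 − (RT/nF) ln Q = −((8.314×310)/(2×96500))(-9.258) = 0.1236 V.

0.12 V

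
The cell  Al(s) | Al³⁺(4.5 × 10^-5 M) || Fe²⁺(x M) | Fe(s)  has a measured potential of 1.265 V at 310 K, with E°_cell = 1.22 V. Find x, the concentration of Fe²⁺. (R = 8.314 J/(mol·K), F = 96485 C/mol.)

0.037 M

From the Nernst equation, ln Q = nF(E° − E)/RT = 6×96485×(1.22 − 1.265)/(8.314×310) = -10.108, so Q = 4.08 × 10^-5.
With Q = [Al³⁺]^2/[Fe²⁺]^3 and the known concentrations, [Fe²⁺]^3 in the denominator gives [Fe²⁺] = 0.037 M.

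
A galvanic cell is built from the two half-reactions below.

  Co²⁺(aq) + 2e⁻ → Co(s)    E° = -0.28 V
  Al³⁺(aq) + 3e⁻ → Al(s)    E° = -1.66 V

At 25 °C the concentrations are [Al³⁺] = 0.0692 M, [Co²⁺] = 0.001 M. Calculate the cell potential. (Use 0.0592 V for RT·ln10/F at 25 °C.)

1.31 V

The Co²⁺/Co couple has the higher reduction potential and acts as the cathode, so E°_cell = -0.28 − (-1.66) = 1.38 V.
Balancing electrons gives n = 6; the reaction quotient is Q = [Al³⁺]^2/[Co²⁺]^3 = 4.79 × 10^6.
At 25 °C, E = E° − (0.0592/n) log Q = 1.38 − (0.0592/6)(6.680) = 1.380 − 0.066 = 1.314 V.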